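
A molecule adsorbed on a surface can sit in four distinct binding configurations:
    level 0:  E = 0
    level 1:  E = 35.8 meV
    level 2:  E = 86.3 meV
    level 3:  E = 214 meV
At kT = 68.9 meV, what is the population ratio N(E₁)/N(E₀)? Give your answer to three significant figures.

0.595

n₁/n₀ = exp[−(E₁−E₀)/kT] = exp(−(35.8 meV)/(68.9 meV)) = exp(-0.51959) = 0.595.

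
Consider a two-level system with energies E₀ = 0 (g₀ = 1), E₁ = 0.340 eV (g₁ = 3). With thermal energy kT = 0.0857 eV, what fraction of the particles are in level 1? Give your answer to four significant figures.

Eᵢ/kT = 0, 3.96733.
Z = Σ gᵢe^(−Eᵢ/kT) = 1·e^(−0) + 3·e^(−3.96733) = 1.00000 + 0.0567717 = 1.05677.
P₁ = g₁ e^(−E₁/kT) / Z = 0.0567717/1.05677 = 0.05372.

0.05372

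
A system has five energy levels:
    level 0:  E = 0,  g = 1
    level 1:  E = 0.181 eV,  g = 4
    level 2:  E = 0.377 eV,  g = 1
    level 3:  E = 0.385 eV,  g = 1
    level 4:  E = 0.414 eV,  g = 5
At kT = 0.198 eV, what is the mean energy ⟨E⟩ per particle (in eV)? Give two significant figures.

0.19 eV

Eᵢ/kT = 0, 0.9141, 1.904, 1.944, 2.091.
Z = Σ gᵢe^(−Eᵢ/kT) = 1·e^(−0) + 4·e^(−0.9141) + 1·e^(−1.904) + 1·e^(−1.944) + 5·e^(−2.091) = 1.000 + 1.604 + 0.1490 + 0.1431 + 0.6178 = 3.514.
⟨E⟩ = Σ Eᵢ gᵢe^(−Eᵢ/kT) / Z = (0·1.000 + 0.181·1.604 + 0.377·0.1490 + 0.385·0.1431 + 0.414·0.6178) / 3.514 = 0.19 eV.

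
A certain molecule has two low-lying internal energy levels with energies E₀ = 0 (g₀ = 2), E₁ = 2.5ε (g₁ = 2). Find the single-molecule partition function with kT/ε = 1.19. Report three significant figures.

Eᵢ/kT = 0, 2.1008.
Z = Σ gᵢe^(−Eᵢ/kT) = 2·e^(−0) + 2·e^(−2.1008) = 2.0000 + 0.24472 = 2.2447.

Z = 2.24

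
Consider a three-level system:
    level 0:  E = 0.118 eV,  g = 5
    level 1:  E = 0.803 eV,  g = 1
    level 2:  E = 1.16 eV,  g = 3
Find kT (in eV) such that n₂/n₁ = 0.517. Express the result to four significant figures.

0.2030 eV

n₂/n₁ = (g₂/g₁) exp[−(E₂−E₁)/kT] = 0.517.
⇒ (E₂−E₁)/kT = ln((3/1)/0.517) = ln(5.80271) = 1.75833.
kT = 0.357 eV / 1.75833 = 0.2030 eV.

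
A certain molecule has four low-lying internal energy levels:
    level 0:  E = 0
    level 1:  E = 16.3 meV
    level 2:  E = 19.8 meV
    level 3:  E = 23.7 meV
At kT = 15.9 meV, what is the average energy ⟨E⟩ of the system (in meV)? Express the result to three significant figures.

9.02 meV

Eᵢ/kT = 0, 1.0252, 1.2453, 1.4906.
Z = Σ e^(−Eᵢ/kT) = e^(−0) + e^(−1.0252) + e^(−1.2453) + e^(−1.4906) = 1.0000 + 0.35872 + 0.28785 + 0.22524 = 1.8718.
⟨E⟩ = Σ Eᵢ e^(−Eᵢ/kT) / Z = (0·1.0000 + 16.3·0.35872 + 19.8·0.28785 + 23.7·0.22524) / 1.8718 = 9.02 meV.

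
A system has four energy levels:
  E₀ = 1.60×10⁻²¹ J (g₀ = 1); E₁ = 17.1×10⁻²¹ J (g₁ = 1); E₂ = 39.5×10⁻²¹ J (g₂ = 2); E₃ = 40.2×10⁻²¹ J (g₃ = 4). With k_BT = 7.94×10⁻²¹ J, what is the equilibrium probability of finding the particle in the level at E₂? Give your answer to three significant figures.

0.0142

Eᵢ/kT = 0.20151, 2.1537, 4.9748, 5.0630.
Z = Σ gᵢe^(−Eᵢ/kT) = 1·e^(−0.20151) + 1·e^(−2.1537) + 2·e^(−4.9748) + 4·e^(−5.0630) = 0.81750 + 0.11605 + 0.013820 + 0.025306 = 0.97268.
P₂ = g₂ e^(−E₂/kT) / Z = 0.013820/0.97268 = 0.0142.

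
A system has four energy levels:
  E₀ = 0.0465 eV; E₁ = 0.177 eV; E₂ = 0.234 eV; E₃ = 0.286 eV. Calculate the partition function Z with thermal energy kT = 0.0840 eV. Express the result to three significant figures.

Z = 0.791

Eᵢ/kT = 0.55357, 2.1071, 2.7857, 3.4048.
Z = Σ e^(−Eᵢ/kT) = e^(−0.55357) + e^(−2.1071) + e^(−2.7857) + e^(−3.4048) = 0.57489 + 0.12159 + 0.061686 + 0.033213 = 0.79138.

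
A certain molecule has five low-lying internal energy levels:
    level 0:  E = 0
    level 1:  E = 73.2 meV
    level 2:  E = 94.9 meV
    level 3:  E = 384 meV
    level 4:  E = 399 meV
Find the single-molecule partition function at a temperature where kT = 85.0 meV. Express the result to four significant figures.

Z = 1.770

Eᵢ/kT = 0, 0.861176, 1.11647, 4.51765, 4.69412.
Z = Σ e^(−Eᵢ/kT) = e^(−0) + e^(−0.861176) + e^(−1.11647) + e^(−4.51765) + e^(−4.69412) = 1.00000 + 0.422665 + 0.327434 + 0.0109146 + 0.00914891 = 1.77016.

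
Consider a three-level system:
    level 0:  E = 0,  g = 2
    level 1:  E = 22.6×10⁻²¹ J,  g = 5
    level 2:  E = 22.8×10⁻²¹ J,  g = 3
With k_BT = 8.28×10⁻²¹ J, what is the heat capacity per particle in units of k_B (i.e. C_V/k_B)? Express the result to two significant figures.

Eᵢ/kT = 0, 2.729, 2.754.
Z = Σ gᵢe^(−Eᵢ/kT) = 2·e^(−0) + 5·e^(−2.729) + 3·e^(−2.754) = 2.000 + 0.3264 + 0.1910 = 2.517.
⟨E⟩ = 4.661, ⟨E²⟩ = 105.7.
C_V/k_B = (⟨E²⟩ − ⟨E⟩²)/(kT)² = (105.7 − 21.72)/68.56 = 1.2.

1.2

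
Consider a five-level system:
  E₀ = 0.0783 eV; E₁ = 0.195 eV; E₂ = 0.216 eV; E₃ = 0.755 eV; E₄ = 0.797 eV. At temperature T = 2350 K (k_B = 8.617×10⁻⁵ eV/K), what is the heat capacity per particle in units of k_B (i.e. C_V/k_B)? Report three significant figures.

k_BT = 8.617×10⁻⁵ × 2350 K = 0.20250 eV.
Eᵢ/kT = 0.38667, 0.96296, 1.0667, 3.7284, 3.9358.
Z = Σ e^(−Eᵢ/kT) = e^(−0.38667) + e^(−0.96296) + e^(−1.0667) + e^(−3.7284) + e^(−3.9358) = 0.67932 + 0.38176 + 0.34414 + 0.024031 + 0.019530 = 1.4488.
⟨E⟩ = 0.16267 eV, ⟨E²⟩ = 0.041994 eV².
C_V/k_B = (⟨E²⟩ − ⟨E⟩²)/(kT)² = (0.041994 − 0.026462)/0.041006 = 0.379.

0.379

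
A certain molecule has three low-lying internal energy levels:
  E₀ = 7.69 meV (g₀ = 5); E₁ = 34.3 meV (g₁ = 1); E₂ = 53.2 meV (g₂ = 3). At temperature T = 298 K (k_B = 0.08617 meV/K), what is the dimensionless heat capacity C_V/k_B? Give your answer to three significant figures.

0.291

k_BT = 0.08617 × 298 K = 25.679 meV.
Eᵢ/kT = 0.29947, 1.3357, 2.0717.
Z = Σ gᵢe^(−Eᵢ/kT) = 5·e^(−0.29947) + 1·e^(−1.3357) + 3·e^(−2.0717) = 3.7061 + 0.26297 + 0.37791 = 4.3470.
⟨E⟩ = 13.256 meV, ⟨E²⟩ = 367.64 meV².
C_V/k_B = (⟨E²⟩ − ⟨E⟩²)/(kT)² = (367.64 − 175.72)/659.41 = 0.291.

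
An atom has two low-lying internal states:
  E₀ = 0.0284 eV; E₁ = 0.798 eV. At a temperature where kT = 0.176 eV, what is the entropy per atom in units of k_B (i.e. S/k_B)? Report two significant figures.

Eᵢ/kT = 0.1614, 4.534.
Z = Σ e^(−Eᵢ/kT) = e^(−0.1614) + e^(−4.534) = 0.8510 + 0.01074 = 0.8617.
⟨E⟩ = Σ EᵢPᵢ = 0.03799 eV.
S/k_B = ln Z + ⟨E⟩/kT = ln(0.8617) + 0.03799/0.176 = -0.1488 + 0.2159 = 0.067.

0.067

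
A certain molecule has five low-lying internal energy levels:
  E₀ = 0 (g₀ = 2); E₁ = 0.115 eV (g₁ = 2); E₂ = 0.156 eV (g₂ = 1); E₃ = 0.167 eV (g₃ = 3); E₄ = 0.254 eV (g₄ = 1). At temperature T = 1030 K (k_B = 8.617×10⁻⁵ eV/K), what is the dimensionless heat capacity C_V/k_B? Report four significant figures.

0.6977

k_BT = 8.617×10⁻⁵ × 1030 K = 0.0887551 eV.
Eᵢ/kT = 0, 1.29570, 1.75765, 1.88158, 2.86181.
Z = Σ gᵢe^(−Eᵢ/kT) = 2·e^(−0) + 2·e^(−1.29570) + 1·e^(−1.75765) + 3·e^(−1.88158) + 1·e^(−2.86181) = 2.00000 + 0.547412 + 0.172450 + 0.457048 + 0.0571652 = 3.23408.
⟨E⟩ = 0.0558742 eV, ⟨E²⟩ = 0.00861789 eV².
C_V/k_B = (⟨E²⟩ − ⟨E⟩²)/(kT)² = (0.00861789 − 0.00312193)/0.00787747 = 0.6977.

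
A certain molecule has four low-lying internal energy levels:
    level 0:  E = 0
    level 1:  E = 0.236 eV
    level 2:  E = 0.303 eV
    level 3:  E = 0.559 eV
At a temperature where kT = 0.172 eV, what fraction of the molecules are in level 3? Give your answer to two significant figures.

Eᵢ/kT = 0, 1.372, 1.762, 3.250.
Z = Σ e^(−Eᵢ/kT) = e^(−0) + e^(−1.372) + e^(−1.762) + e^(−3.250) = 1.000 + 0.2536 + 0.1717 + 0.03877 = 1.464.
P₃ = e^(−E₃/kT) / Z = 0.03877/1.464 = 0.026.

0.026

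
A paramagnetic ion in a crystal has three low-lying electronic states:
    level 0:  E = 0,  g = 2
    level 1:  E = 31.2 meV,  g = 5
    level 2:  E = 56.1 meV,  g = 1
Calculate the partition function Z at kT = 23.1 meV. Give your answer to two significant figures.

Eᵢ/kT = 0, 1.351, 2.429.
Z = Σ gᵢe^(−Eᵢ/kT) = 2·e^(−0) + 5·e^(−1.351) + 1·e^(−2.429) = 2.000 + 1.295 + 0.08812 = 3.383.

Z = 3.4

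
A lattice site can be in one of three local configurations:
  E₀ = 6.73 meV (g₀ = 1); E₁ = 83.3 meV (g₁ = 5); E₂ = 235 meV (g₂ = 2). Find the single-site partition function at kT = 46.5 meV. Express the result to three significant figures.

Eᵢ/kT = 0.14473, 1.7914, 5.0538.
Z = Σ gᵢe^(−Eᵢ/kT) = 1·e^(−0.14473) + 5·e^(−1.7914) + 2·e^(−5.0538) = 0.86526 + 0.83363 + 0.012770 = 1.7117.

Z = 1.71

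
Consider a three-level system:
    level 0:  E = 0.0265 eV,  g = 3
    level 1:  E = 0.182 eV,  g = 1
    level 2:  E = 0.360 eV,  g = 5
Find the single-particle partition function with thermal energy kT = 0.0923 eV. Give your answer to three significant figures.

Eᵢ/kT = 0.28711, 1.9718, 3.9003.
Z = Σ gᵢe^(−Eᵢ/kT) = 3·e^(−0.28711) + 1·e^(−1.9718) + 5·e^(−3.9003) = 2.2513 + 0.13921 + 0.10118 = 2.4917.

Z = 2.49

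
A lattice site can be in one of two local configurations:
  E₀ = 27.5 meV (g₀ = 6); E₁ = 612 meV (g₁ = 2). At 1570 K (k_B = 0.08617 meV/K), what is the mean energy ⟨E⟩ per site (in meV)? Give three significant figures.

k_BT = 0.08617 × 1570 K = 135.29 meV.
Eᵢ/kT = 0.20327, 4.5236.
Z = Σ gᵢe^(−Eᵢ/kT) = 6·e^(−0.20327) + 2·e^(−4.5236) = 4.8963 + 0.021700 = 4.9180.
⟨E⟩ = Σ Eᵢ gᵢe^(−Eᵢ/kT) / Z = (27.5·4.8963 + 612·0.021700) / 4.9180 = 30.1 meV.

30.1 meV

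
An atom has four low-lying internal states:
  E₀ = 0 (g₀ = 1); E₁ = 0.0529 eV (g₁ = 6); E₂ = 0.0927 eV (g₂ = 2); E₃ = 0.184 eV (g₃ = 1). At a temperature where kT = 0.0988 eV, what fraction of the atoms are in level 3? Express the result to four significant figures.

Eᵢ/kT = 0, 0.535425, 0.938259, 1.86235.
Z = Σ gᵢe^(−Eᵢ/kT) = 1·e^(−0) + 6·e^(−0.535425) + 2·e^(−0.938259) + 1·e^(−1.86235) = 1.00000 + 3.51252 + 0.782617 + 0.155307 = 5.45044.
P₃ = g₃ e^(−E₃/kT) / Z = 0.155307/5.45044 = 0.02849.

0.02849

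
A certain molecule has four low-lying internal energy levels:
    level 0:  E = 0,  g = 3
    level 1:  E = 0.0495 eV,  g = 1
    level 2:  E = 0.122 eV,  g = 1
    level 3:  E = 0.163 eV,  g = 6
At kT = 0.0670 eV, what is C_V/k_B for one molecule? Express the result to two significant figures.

0.73

Eᵢ/kT = 0, 0.7388, 1.821, 2.433.
Z = Σ gᵢe^(−Eᵢ/kT) = 3·e^(−0) + 1·e^(−0.7388) + 1·e^(−1.821) + 6·e^(−2.433) = 3.000 + 0.4777 + 0.1619 + 0.5266 = 4.166.
⟨E⟩ = 0.03102 eV, ⟨E²⟩ = 0.004218 eV².
C_V/k_B = (⟨E²⟩ − ⟨E⟩²)/(kT)² = (0.004218 − 0.0009622)/0.004489 = 0.73.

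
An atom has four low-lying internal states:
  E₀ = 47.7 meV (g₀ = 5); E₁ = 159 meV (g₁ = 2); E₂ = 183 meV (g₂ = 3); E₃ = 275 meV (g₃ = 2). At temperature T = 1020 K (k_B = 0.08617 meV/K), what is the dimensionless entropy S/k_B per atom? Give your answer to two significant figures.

k_BT = 0.08617 × 1020 K = 87.89 meV.
Eᵢ/kT = 0.5427, 1.809, 2.082, 3.129.
Z = Σ gᵢe^(−Eᵢ/kT) = 5·e^(−0.5427) + 2·e^(−1.809) + 3·e^(−2.082) + 2·e^(−3.129) = 2.906 + 0.3276 + 0.3740 + 0.08752 = 3.695.
⟨E⟩ = Σ EᵢPᵢ = 76.65 meV.
S/k_B = ln Z + ⟨E⟩/kT = ln(3.695) + 76.65/87.89 = 1.307 + 0.8721 = 2.2.

2.2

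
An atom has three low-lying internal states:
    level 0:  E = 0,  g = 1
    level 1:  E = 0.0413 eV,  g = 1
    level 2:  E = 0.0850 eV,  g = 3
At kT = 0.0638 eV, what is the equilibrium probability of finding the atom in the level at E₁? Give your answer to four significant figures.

0.2261

Eᵢ/kT = 0, 0.647335, 1.33229.
Z = Σ gᵢe^(−Eᵢ/kT) = 1·e^(−0) + 1·e^(−0.647335) + 3·e^(−1.33229) = 1.00000 + 0.523439 + 0.791617 = 2.31506.
P₁ = g₁ e^(−E₁/kT) / Z = 0.523439/2.31506 = 0.2261.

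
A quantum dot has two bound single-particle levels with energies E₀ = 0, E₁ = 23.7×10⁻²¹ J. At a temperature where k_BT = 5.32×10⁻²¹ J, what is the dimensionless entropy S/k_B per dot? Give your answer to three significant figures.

0.0627

Eᵢ/kT = 0, 4.4549.
Z = Σ e^(−Eᵢ/kT) = e^(−0) + e^(−4.4549) = 1.0000 + 0.011621 = 1.0116.
⟨E⟩ = Σ EᵢPᵢ = 0.27226 ×10⁻²¹ J.
S/k_B = ln Z + ⟨E⟩/kT = ln(1.0116) + 0.27226/5.32 = 0.011533 + 0.051177 = 0.0627.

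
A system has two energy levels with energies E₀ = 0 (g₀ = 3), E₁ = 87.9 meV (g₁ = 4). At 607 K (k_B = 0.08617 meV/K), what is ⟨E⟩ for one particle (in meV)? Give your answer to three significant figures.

k_BT = 0.08617 × 607 K = 52.305 meV.
Eᵢ/kT = 0, 1.6805.
Z = Σ gᵢe^(−Eᵢ/kT) = 3·e^(−0) + 4·e^(−1.6805) = 3.0000 + 0.74512 = 3.7451.
⟨E⟩ = Σ Eᵢ gᵢe^(−Eᵢ/kT) / Z = (0·3.0000 + 87.9·0.74512) / 3.7451 = 17.5 meV.

17.5 meV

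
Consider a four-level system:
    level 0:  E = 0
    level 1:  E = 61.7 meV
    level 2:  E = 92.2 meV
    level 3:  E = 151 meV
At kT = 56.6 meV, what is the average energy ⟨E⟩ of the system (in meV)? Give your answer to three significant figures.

Eᵢ/kT = 0, 1.0901, 1.6290, 2.6678.
Z = Σ e^(−Eᵢ/kT) = e^(−0) + e^(−1.0901) + e^(−1.6290) + e^(−2.6678) = 1.0000 + 0.33618 + 0.19613 + 0.069405 = 1.6017.
⟨E⟩ = Σ Eᵢ e^(−Eᵢ/kT) / Z = (0·1.0000 + 61.7·0.33618 + 92.2·0.19613 + 151·0.069405) / 1.6017 = 30.8 meV.

30.8 meV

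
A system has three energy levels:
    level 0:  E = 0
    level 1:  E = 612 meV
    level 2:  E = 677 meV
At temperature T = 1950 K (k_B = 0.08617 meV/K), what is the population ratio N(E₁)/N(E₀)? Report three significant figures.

0.0262

k_BT = 0.08617 × 1950 K = 168.03 meV.
n₁/n₀ = exp[−(E₁−E₀)/kT] = exp(−(612 meV)/(168.03 meV)) = exp(-3.6422) = 0.0262.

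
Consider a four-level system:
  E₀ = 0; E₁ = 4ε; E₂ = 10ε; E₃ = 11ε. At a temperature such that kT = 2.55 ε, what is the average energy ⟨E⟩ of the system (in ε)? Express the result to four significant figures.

0.9494 ε

Eᵢ/kT = 0, 1.56863, 3.92157, 4.31373.
Z = Σ e^(−Eᵢ/kT) = e^(−0) + e^(−1.56863) + e^(−3.92157) + e^(−4.31373) = 1.00000 + 0.208330 + 0.0198100 + 0.0133835 = 1.24152.
⟨E⟩ = Σ Eᵢ e^(−Eᵢ/kT) / Z = (0·1.00000 + 4·0.208330 + 10·0.0198100 + 11·0.0133835) / 1.24152 = 0.9494 ε.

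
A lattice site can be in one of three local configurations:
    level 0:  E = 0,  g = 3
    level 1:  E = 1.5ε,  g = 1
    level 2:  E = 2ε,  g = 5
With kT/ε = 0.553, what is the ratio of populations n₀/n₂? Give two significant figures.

n₀/n₂ = (g₀/g₂) exp[−(E₀−E₂)/kT] = (3/5) × exp(−(-2ε)/(0.553ε)) = (3/5) × exp(3.617) = 22.

22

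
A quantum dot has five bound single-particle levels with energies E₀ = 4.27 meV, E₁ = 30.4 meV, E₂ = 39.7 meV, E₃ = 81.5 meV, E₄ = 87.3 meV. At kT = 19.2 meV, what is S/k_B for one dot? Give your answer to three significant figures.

0.901

Eᵢ/kT = 0.22240, 1.5833, 2.0677, 4.2448, 4.5469.
Z = Σ e^(−Eᵢ/kT) = e^(−0.22240) + e^(−1.5833) + e^(−2.0677) + e^(−4.2448) + e^(−4.5469) = 0.80060 + 0.20530 + 0.12648 + 0.014339 + 0.010600 = 1.1573.
⟨E⟩ = Σ EᵢPᵢ = 14.495 meV.
S/k_B = ln Z + ⟨E⟩/kT = ln(1.1573) + 14.495/19.2 = 0.14609 + 0.75495 = 0.901.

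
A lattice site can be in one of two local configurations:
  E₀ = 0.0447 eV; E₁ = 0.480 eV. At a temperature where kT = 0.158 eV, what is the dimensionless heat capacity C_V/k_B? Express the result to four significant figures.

Eᵢ/kT = 0.282911, 3.03797.
Z = Σ e^(−Eᵢ/kT) = e^(−0.282911) + e^(−3.03797) = 0.753587 + 0.0479321 = 0.801519.
⟨E⟩ = 0.0707316 eV, ⟨E²⟩ = 0.0156569 eV².
C_V/k_B = (⟨E²⟩ − ⟨E⟩²)/(kT)² = (0.0156569 − 0.00500296)/0.0249640 = 0.4268.

0.4268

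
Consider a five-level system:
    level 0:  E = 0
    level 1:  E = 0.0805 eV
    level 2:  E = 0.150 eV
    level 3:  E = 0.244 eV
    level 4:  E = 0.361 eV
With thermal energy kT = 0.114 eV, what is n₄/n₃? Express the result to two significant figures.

n₄/n₃ = exp[−(E₄−E₃)/kT] = exp(−(0.117 eV)/(0.114 eV)) = exp(-1.026) = 0.36.

0.36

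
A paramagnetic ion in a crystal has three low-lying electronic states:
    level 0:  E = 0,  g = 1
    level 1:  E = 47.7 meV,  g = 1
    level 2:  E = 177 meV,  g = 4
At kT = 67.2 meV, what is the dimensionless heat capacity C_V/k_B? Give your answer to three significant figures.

Eᵢ/kT = 0, 0.70982, 2.6339.
Z = Σ gᵢe^(−Eᵢ/kT) = 1·e^(−0) + 1·e^(−0.70982) + 4·e^(−2.6339) = 1.0000 + 0.49173 + 0.28719 = 1.7789.
⟨E⟩ = 41.761 meV, ⟨E²⟩ = 5686.8 meV².
C_V/k_B = (⟨E²⟩ − ⟨E⟩²)/(kT)² = (5686.8 − 1744.0)/4515.8 = 0.873.

0.873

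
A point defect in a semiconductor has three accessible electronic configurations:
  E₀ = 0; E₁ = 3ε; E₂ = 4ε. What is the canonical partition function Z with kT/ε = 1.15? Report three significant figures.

Eᵢ/kT = 0, 2.6087, 3.4783.
Z = Σ e^(−Eᵢ/kT) = e^(−0) + e^(−2.6087) + e^(−3.4783) = 1.0000 + 0.073630 + 0.030860 = 1.1045.

Z = 1.10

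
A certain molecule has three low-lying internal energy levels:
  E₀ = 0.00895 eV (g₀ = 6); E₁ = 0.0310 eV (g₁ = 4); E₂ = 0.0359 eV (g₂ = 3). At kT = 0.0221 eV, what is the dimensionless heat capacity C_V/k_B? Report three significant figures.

Eᵢ/kT = 0.40498, 1.4027, 1.6244.
Z = Σ gᵢe^(−Eᵢ/kT) = 6·e^(−0.40498) + 4·e^(−1.4027) + 3·e^(−1.6244) = 4.0019 + 0.98373 + 0.59109 = 5.5767.
⟨E⟩ = 0.015696 eV, ⟨E²⟩ = 0.00036361 eV².
C_V/k_B = (⟨E²⟩ − ⟨E⟩²)/(kT)² = (0.00036361 − 0.00024636)/0.00048841 = 0.240.

0.240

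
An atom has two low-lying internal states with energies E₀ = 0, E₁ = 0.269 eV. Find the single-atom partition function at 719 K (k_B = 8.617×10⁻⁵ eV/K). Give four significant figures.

k_BT = 8.617×10⁻⁵ × 719 K = 0.0619562 eV.
Eᵢ/kT = 0, 4.34178.
Z = Σ e^(−Eᵢ/kT) = e^(−0) + e^(−4.34178) = 1.00000 + 0.0130133 = 1.01301.

Z = 1.013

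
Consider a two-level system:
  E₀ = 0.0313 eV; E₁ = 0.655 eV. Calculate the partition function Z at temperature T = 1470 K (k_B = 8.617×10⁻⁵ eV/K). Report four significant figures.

k_BT = 8.617×10⁻⁵ × 1470 K = 0.126670 eV.
Eᵢ/kT = 0.247099, 5.17092.
Z = Σ e^(−Eᵢ/kT) = e^(−0.247099) + e^(−5.17092) = 0.781063 + 0.00567934 = 0.786742.

Z = 0.7867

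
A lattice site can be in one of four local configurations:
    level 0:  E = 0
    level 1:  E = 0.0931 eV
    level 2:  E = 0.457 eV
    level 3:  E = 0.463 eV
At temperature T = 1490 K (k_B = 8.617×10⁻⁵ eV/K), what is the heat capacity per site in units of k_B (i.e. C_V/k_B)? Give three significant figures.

0.501

k_BT = 8.617×10⁻⁵ × 1490 K = 0.12839 eV.
Eᵢ/kT = 0, 0.72513, 3.5595, 3.6062.
Z = Σ e^(−Eᵢ/kT) = e^(−0) + e^(−0.72513) + e^(−3.5595) + e^(−3.6062) = 1.0000 + 0.48426 + 0.028453 + 0.027155 = 1.5399.
⟨E⟩ = 0.045886 eV, ⟨E²⟩ = 0.010365 eV².
C_V/k_B = (⟨E²⟩ − ⟨E⟩²)/(kT)² = (0.010365 − 0.0021055)/0.016484 = 0.501.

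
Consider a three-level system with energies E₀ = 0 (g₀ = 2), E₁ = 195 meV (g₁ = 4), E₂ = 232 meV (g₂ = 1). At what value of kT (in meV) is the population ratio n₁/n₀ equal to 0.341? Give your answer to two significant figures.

110 meV

n₁/n₀ = (g₁/g₀) exp[−(E₁−E₀)/kT] = 0.341.
⇒ (E₁−E₀)/kT = ln((4/2)/0.341) = ln(5.865) = 1.769.
kT = 195 meV / 1.769 = 110 meV.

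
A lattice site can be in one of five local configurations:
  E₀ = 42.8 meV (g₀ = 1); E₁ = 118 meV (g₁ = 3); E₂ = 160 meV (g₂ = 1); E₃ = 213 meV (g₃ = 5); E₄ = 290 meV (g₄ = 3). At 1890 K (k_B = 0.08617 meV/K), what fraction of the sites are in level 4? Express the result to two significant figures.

k_BT = 0.08617 × 1890 K = 162.9 meV.
Eᵢ/kT = 0.2627, 0.7244, 0.9822, 1.308, 1.780.
Z = Σ gᵢe^(−Eᵢ/kT) = 1·e^(−0.2627) + 3·e^(−0.7244) + 1·e^(−0.9822) + 5·e^(−1.308) + 3·e^(−1.780) = 0.7690 + 1.454 + 0.3745 + 1.352 + 0.5059 = 4.455.
P₄ = g₄ e^(−E₄/kT) / Z = 0.5059/4.455 = 0.11.

0.11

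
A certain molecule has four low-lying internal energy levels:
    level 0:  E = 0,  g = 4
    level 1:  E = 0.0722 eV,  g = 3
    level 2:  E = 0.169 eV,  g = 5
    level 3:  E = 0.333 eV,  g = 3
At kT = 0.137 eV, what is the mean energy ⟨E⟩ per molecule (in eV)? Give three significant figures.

0.0617 eV

Eᵢ/kT = 0, 0.52701, 1.2336, 2.4307.
Z = Σ gᵢe^(−Eᵢ/kT) = 4·e^(−0) + 3·e^(−0.52701) + 5·e^(−1.2336) + 3·e^(−2.4307) = 4.0000 + 1.7711 + 1.4562 + 0.26393 = 7.4912.
⟨E⟩ = Σ Eᵢ gᵢe^(−Eᵢ/kT) / Z = (0·4.0000 + 0.0722·1.7711 + 0.169·1.4562 + 0.333·0.26393) / 7.4912 = 0.0617 eV.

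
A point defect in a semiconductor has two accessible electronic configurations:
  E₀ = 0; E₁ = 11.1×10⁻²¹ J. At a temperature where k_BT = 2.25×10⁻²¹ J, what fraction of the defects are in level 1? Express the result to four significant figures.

Eᵢ/kT = 0, 4.93333.
Z = Σ e^(−Eᵢ/kT) = e^(−0) + e^(−4.93333) = 1.00000 + 0.00720248 = 1.00720.
P₁ = e^(−E₁/kT) / Z = 0.00720248/1.00720 = 0.007151.

0.007151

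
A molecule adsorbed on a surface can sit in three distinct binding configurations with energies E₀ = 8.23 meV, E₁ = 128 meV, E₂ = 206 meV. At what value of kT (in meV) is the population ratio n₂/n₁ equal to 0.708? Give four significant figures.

n₂/n₁ = exp[−(E₂−E₁)/kT] = 0.708.
⇒ (E₂−E₁)/kT = ln(1/0.708) = ln(1.41243) = 0.345312.
kT = 78 meV / 0.345312 = 225.9 meV.

225.9 meV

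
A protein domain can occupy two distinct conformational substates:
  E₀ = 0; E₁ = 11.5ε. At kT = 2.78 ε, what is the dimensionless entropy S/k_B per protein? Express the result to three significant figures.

0.0809

Eᵢ/kT = 0, 4.1367.
Z = Σ e^(−Eᵢ/kT) = e^(−0) + e^(−4.1367) = 1.0000 + 0.015975 = 1.0160.
⟨E⟩ = Σ EᵢPᵢ = 0.18082 ε.
S/k_B = ln Z + ⟨E⟩/kT = ln(1.0160) + 0.18082/2.78 = 0.015873 + 0.065043 = 0.0809.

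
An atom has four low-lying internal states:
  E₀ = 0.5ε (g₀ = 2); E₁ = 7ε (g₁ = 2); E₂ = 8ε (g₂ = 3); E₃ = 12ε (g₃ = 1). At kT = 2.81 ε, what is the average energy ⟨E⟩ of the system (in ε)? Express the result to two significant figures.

1.8 ε

Eᵢ/kT = 0.1779, 2.491, 2.847, 4.270.
Z = Σ gᵢe^(−Eᵢ/kT) = 2·e^(−0.1779) + 2·e^(−2.491) + 3·e^(−2.847) + 1·e^(−4.270) = 1.674 + 0.1657 + 0.1741 + 0.01398 = 2.028.
⟨E⟩ = Σ Eᵢ gᵢe^(−Eᵢ/kT) / Z = (0.5·1.674 + 7·0.1657 + 8·0.1741 + 12·0.01398) / 2.028 = 1.8 ε.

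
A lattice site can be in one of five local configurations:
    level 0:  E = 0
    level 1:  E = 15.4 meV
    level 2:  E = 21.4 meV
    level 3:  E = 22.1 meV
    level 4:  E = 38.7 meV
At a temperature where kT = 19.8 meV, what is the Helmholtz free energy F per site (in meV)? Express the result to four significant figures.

-16.21 meV

Eᵢ/kT = 0, 0.777778, 1.08081, 1.11616, 1.95455.
Z = Σ e^(−Eᵢ/kT) = e^(−0) + e^(−0.777778) + e^(−1.08081) + e^(−1.11616) + e^(−1.95455) = 1.00000 + 0.459426 + 0.339321 + 0.327535 + 0.141628 = 2.26791.
F = −kT ln Z = −19.8 × ln(2.26791) = −19.8 × 0.818859 = -16.21 meV.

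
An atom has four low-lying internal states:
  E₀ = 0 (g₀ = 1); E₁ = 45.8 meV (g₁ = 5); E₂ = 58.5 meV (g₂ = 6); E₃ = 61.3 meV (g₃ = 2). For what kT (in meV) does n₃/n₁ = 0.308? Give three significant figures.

n₃/n₁ = (g₃/g₁) exp[−(E₃−E₁)/kT] = 0.308.
⇒ (E₃−E₁)/kT = ln((2/5)/0.308) = ln(1.2987) = 0.26136.
kT = 15.5 meV / 0.26136 = 59.3 meV.

59.3 meV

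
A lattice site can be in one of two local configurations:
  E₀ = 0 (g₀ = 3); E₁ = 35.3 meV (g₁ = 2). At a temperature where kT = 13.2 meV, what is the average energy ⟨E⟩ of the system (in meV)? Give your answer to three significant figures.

Eᵢ/kT = 0, 2.6742.
Z = Σ gᵢe^(−Eᵢ/kT) = 3·e^(−0) + 2·e^(−2.6742) = 3.0000 + 0.13792 = 3.1379.
⟨E⟩ = Σ Eᵢ gᵢe^(−Eᵢ/kT) / Z = (0·3.0000 + 35.3·0.13792) / 3.1379 = 1.55 meV.

1.55 meV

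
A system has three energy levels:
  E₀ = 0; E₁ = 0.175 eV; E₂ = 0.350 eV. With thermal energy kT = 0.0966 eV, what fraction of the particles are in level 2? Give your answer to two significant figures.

0.022

Eᵢ/kT = 0, 1.812, 3.623.
Z = Σ e^(−Eᵢ/kT) = e^(−0) + e^(−1.812) + e^(−3.623) = 1.000 + 0.1633 + 0.02670 = 1.190.
P₂ = e^(−E₂/kT) / Z = 0.02670/1.190 = 0.022.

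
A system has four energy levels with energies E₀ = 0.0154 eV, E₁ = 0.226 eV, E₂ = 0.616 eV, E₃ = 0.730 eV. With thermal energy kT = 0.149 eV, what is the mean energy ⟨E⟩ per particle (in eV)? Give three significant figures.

Eᵢ/kT = 0.10336, 1.5168, 4.1342, 4.8993.
Z = Σ e^(−Eᵢ/kT) = e^(−0.10336) + e^(−1.5168) + e^(−4.1342) + e^(−4.8993) = 0.90180 + 0.21941 + 0.016015 + 0.0074518 = 1.1447.
⟨E⟩ = Σ Eᵢ e^(−Eᵢ/kT) / Z = (0.0154·0.90180 + 0.226·0.21941 + 0.616·0.016015 + 0.730·0.0074518) / 1.1447 = 0.0688 eV.

0.0688 eV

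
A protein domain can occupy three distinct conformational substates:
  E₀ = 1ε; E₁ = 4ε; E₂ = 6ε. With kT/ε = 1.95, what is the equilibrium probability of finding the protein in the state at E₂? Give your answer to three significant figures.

0.0596

Eᵢ/kT = 0.51282, 2.0513, 3.0769.
Z = Σ e^(−Eᵢ/kT) = e^(−0.51282) + e^(−2.0513) + e^(−3.0769) = 0.59880 + 0.12857 + 0.046102 = 0.77347.
P₂ = e^(−E₂/kT) / Z = 0.046102/0.77347 = 0.0596.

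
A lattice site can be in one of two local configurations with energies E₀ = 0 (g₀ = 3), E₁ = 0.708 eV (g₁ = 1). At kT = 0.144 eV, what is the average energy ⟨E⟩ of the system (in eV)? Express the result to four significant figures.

Eᵢ/kT = 0, 4.91667.
Z = Σ gᵢe^(−Eᵢ/kT) = 3·e^(−0) + 1·e^(−4.91667) = 3.00000 + 0.00732348 = 3.00732.
⟨E⟩ = Σ Eᵢ gᵢe^(−Eᵢ/kT) / Z = (0·3.00000 + 0.708·0.00732348) / 3.00732 = 0.001724 eV.

0.001724 eV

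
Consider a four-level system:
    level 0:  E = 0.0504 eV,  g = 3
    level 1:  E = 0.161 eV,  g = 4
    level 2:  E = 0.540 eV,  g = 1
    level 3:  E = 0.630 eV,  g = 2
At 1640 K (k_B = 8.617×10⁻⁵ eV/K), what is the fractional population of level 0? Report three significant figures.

0.613

k_BT = 8.617×10⁻⁵ × 1640 K = 0.14132 eV.
Eᵢ/kT = 0.35664, 1.1393, 3.8211, 4.4580.
Z = Σ gᵢe^(−Eᵢ/kT) = 3·e^(−0.35664) + 4·e^(−1.1393) + 1·e^(−3.8211) + 2·e^(−4.4580) = 2.1001 + 1.2802 + 0.021904 + 0.023171 = 3.4254.
P₀ = g₀ e^(−E₀/kT) / Z = 2.1001/3.4254 = 0.613.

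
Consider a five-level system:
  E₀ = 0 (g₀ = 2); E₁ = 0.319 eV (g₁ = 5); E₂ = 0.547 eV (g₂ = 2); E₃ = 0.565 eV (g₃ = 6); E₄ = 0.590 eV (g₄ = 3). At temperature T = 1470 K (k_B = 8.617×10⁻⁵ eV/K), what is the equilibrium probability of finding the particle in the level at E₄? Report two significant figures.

k_BT = 8.617×10⁻⁵ × 1470 K = 0.1267 eV.
Eᵢ/kT = 0, 2.518, 4.317, 4.459, 4.657.
Z = Σ gᵢe^(−Eᵢ/kT) = 2·e^(−0) + 5·e^(−2.518) + 2·e^(−4.317) + 6·e^(−4.459) + 3·e^(−4.657) = 2.000 + 0.4031 + 0.02668 + 0.06944 + 0.02848 = 2.528.
P₄ = g₄ e^(−E₄/kT) / Z = 0.02848/2.528 = 0.011.

0.011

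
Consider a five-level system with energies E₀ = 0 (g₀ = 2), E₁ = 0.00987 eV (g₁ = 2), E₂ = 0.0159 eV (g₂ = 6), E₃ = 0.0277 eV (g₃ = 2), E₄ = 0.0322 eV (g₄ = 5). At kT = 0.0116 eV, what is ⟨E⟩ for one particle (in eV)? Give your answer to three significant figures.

Eᵢ/kT = 0, 0.85086, 1.3707, 2.3879, 2.7759.
Z = Σ gᵢe^(−Eᵢ/kT) = 2·e^(−0) + 2·e^(−0.85086) + 6·e^(−1.3707) + 2·e^(−2.3879) + 5·e^(−2.7759) = 2.0000 + 0.85410 + 1.5236 + 0.18364 + 0.31147 = 4.8728.
⟨E⟩ = Σ Eᵢ gᵢe^(−Eᵢ/kT) / Z = (0·2.0000 + 0.00987·0.85410 + 0.0159·1.5236 + 0.0277·0.18364 + 0.0322·0.31147) / 4.8728 = 0.00980 eV.

0.00980 eV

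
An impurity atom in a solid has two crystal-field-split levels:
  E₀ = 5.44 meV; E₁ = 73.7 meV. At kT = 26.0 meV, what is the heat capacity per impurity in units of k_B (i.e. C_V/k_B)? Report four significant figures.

Eᵢ/kT = 0.209231, 2.83462.
Z = Σ e^(−Eᵢ/kT) = e^(−0.209231) + e^(−2.83462) = 0.811208 + 0.0587408 = 0.869949.
⟨E⟩ = 10.0491 meV, ⟨E²⟩ = 394.355 meV².
C_V/k_B = (⟨E²⟩ − ⟨E⟩²)/(kT)² = (394.355 − 100.984)/676.000 = 0.4340.

0.4340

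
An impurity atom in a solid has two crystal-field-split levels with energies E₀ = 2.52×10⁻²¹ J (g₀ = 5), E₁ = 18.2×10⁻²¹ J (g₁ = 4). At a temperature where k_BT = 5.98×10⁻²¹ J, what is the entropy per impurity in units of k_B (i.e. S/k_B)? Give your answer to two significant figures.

1.8

Eᵢ/kT = 0.4214, 3.043.
Z = Σ gᵢe^(−Eᵢ/kT) = 5·e^(−0.4214) + 4·e^(−3.043) = 3.281 + 0.1908 = 3.472.
⟨E⟩ = Σ EᵢPᵢ = 3.382 ×10⁻²¹ J.
S/k_B = ln Z + ⟨E⟩/kT = ln(3.472) + 3.382/5.98 = 1.245 + 0.5656 = 1.8.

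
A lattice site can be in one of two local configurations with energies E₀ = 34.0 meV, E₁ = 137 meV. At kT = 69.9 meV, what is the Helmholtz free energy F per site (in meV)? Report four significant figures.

Eᵢ/kT = 0.486409, 1.95994.
Z = Σ e^(−Eᵢ/kT) = e^(−0.486409) + e^(−1.95994) = 0.614830 + 0.140867 = 0.755697.
F = −kT ln Z = −69.9 × ln(0.755697) = −69.9 × -0.280115 = 19.58 meV.

19.58 meV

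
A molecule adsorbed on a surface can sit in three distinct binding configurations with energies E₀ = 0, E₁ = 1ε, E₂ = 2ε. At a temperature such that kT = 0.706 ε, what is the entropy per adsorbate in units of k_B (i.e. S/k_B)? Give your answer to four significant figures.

Eᵢ/kT = 0, 1.41643, 2.83286.
Z = Σ e^(−Eᵢ/kT) = e^(−0) + e^(−1.41643) + e^(−2.83286) = 1.00000 + 0.242578 + 0.0588443 = 1.30142.
⟨E⟩ = Σ EᵢPᵢ = 0.276826 ε.
S/k_B = ln Z + ⟨E⟩/kT = ln(1.30142) + 0.276826/0.706 = 0.263456 + 0.392105 = 0.6556.

0.6556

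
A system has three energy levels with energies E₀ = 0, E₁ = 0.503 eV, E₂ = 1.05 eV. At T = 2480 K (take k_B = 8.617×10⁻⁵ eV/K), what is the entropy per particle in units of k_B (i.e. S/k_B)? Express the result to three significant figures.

k_BT = 8.617×10⁻⁵ × 2480 K = 0.21370 eV.
Eᵢ/kT = 0, 2.3538, 4.9134.
Z = Σ e^(−Eᵢ/kT) = e^(−0) + e^(−2.3538) + e^(−4.9134) = 1.0000 + 0.095007 + 0.0073475 = 1.1024.
⟨E⟩ = Σ EᵢPᵢ = 0.050348 eV.
S/k_B = ln Z + ⟨E⟩/kT = ln(1.1024) + 0.050348/0.21370 = 0.097490 + 0.23560 = 0.333.

0.333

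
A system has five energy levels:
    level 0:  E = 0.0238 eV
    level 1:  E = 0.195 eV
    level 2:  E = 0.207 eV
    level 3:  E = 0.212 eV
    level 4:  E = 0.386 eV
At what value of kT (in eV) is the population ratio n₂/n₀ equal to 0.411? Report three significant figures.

n₂/n₀ = exp[−(E₂−E₀)/kT] = 0.411.
⇒ (E₂−E₀)/kT = ln(1/0.411) = ln(2.4331) = 0.88917.
kT = 0.1832 eV / 0.88917 = 0.206 eV.

0.206 eV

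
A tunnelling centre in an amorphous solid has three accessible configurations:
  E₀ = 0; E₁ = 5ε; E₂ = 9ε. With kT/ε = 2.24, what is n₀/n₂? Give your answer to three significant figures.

55.6

n₀/n₂ = exp[−(E₀−E₂)/kT] = exp(−(-9ε)/(2.24ε)) = exp(4.0179) = 55.6.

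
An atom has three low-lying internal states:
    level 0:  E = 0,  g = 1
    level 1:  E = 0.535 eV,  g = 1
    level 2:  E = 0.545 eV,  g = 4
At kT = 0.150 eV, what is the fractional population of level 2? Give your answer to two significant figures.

Eᵢ/kT = 0, 3.567, 3.633.
Z = Σ gᵢe^(−Eᵢ/kT) = 1·e^(−0) + 1·e^(−3.567) + 4·e^(−3.633) = 1.000 + 0.02824 + 0.1057 = 1.134.
P₂ = g₂ e^(−E₂/kT) / Z = 0.1057/1.134 = 0.093.

0.093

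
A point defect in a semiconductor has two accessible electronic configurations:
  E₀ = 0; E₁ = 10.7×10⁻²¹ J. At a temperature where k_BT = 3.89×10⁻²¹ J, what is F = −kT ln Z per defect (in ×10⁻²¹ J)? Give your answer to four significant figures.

Eᵢ/kT = 0, 2.75064.
Z = Σ e^(−Eᵢ/kT) = e^(−0) + e^(−2.75064) = 1.00000 + 0.0638870 = 1.06389.
F = −kT ln Z = −3.89 × ln(1.06389) = −3.89 × 0.0619320 = -0.2409 ×10⁻²¹ J.

-0.2409 ×10⁻²¹ J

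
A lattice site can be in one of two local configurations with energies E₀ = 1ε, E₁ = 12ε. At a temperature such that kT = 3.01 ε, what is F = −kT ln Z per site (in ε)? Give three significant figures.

Eᵢ/kT = 0.33223, 3.9867.
Z = Σ e^(−Eᵢ/kT) = e^(−0.33223) + e^(−3.9867) = 0.71732 + 0.018561 = 0.73588.
F = −kT ln Z = −3.01 × ln(0.73588) = −3.01 × -0.30669 = 0.923 ε.

0.923 ε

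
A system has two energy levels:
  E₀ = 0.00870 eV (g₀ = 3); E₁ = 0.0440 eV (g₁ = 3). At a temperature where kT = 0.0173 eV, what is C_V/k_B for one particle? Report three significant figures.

0.424

Eᵢ/kT = 0.50289, 2.5434.
Z = Σ gᵢe^(−Eᵢ/kT) = 3·e^(−0.50289) + 3·e^(−2.5434) = 1.8143 + 0.23580 = 2.0501.
⟨E⟩ = 0.012760 eV, ⟨E²⟩ = 0.00028966 eV².
C_V/k_B = (⟨E²⟩ − ⟨E⟩²)/(kT)² = (0.00028966 − 0.00016282)/0.00029929 = 0.424.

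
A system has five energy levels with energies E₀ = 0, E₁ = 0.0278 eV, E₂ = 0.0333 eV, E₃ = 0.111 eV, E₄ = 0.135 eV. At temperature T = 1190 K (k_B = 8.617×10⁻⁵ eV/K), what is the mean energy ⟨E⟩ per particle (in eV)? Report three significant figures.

0.0385 eV

k_BT = 8.617×10⁻⁵ × 1190 K = 0.10254 eV.
Eᵢ/kT = 0, 0.27111, 0.32475, 1.0825, 1.3166.
Z = Σ e^(−Eᵢ/kT) = e^(−0) + e^(−0.27111) + e^(−0.32475) + e^(−1.0825) + e^(−1.3166) = 1.0000 + 0.76253 + 0.72271 + 0.33875 + 0.26805 = 3.0920.
⟨E⟩ = Σ Eᵢ e^(−Eᵢ/kT) / Z = (0·1.0000 + 0.0278·0.76253 + 0.0333·0.72271 + 0.111·0.33875 + 0.135·0.26805) / 3.0920 = 0.0385 eV.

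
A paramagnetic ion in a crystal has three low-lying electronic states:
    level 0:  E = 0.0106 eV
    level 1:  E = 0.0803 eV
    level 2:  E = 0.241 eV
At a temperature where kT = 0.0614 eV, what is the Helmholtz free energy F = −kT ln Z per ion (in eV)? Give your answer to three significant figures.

Eᵢ/kT = 0.17264, 1.3078, 3.9251.
Z = Σ e^(−Eᵢ/kT) = e^(−0.17264) + e^(−1.3078) + e^(−3.9251) = 0.84144 + 0.27041 + 0.019740 = 1.1316.
F = −kT ln Z = −0.0614 × ln(1.1316) = −0.0614 × 0.12363 = -0.00759 eV.

-0.00759 eV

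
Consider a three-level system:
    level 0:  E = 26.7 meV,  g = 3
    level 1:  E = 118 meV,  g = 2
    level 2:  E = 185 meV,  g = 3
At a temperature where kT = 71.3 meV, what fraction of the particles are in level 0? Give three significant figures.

Eᵢ/kT = 0.37447, 1.6550, 2.5947.
Z = Σ gᵢe^(−Eᵢ/kT) = 3·e^(−0.37447) + 2·e^(−1.6550) + 3·e^(−2.5947) = 2.0630 + 0.38218 + 0.22400 = 2.6692.
P₀ = g₀ e^(−E₀/kT) / Z = 2.0630/2.6692 = 0.773.

0.773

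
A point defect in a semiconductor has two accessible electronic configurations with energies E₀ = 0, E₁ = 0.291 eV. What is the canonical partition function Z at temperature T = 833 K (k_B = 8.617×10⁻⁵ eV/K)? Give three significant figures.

k_BT = 8.617×10⁻⁵ × 833 K = 0.071780 eV.
Eᵢ/kT = 0, 4.0541.
Z = Σ e^(−Eᵢ/kT) = e^(−0) + e^(−4.0541) = 1.0000 + 0.017351 = 1.0174.

Z = 1.02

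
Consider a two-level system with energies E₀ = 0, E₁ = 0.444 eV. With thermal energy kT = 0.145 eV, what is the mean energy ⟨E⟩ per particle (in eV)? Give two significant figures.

0.020 eV

Eᵢ/kT = 0, 3.062.
Z = Σ e^(−Eᵢ/kT) = e^(−0) + e^(−3.062) = 1.000 + 0.04679 = 1.047.
⟨E⟩ = Σ Eᵢ e^(−Eᵢ/kT) / Z = (0·1.000 + 0.444·0.04679) / 1.047 = 0.020 eV.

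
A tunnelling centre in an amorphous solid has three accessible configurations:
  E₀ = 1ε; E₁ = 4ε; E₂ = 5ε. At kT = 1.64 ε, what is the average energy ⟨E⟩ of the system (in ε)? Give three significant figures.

1.67 ε

Eᵢ/kT = 0.60976, 2.4390, 3.0488.
Z = Σ e^(−Eᵢ/kT) = e^(−0.60976) + e^(−2.4390) + e^(−3.0488) = 0.54348 + 0.087248 + 0.047416 = 0.67814.
⟨E⟩ = Σ Eᵢ e^(−Eᵢ/kT) / Z = (1·0.54348 + 4·0.087248 + 5·0.047416) / 0.67814 = 1.67 ε.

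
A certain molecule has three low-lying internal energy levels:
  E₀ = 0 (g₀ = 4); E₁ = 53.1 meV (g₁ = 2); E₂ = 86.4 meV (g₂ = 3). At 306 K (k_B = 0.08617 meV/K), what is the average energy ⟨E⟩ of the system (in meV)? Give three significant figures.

k_BT = 0.08617 × 306 K = 26.368 meV.
Eᵢ/kT = 0, 2.0138, 3.2767.
Z = Σ gᵢe^(−Eᵢ/kT) = 4·e^(−0) + 2·e^(−2.0138) + 3·e^(−3.2767) = 4.0000 + 0.26696 + 0.11326 = 4.3802.
⟨E⟩ = Σ Eᵢ gᵢe^(−Eᵢ/kT) / Z = (0·4.0000 + 53.1·0.26696 + 86.4·0.11326) / 4.3802 = 5.47 meV.

5.47 meV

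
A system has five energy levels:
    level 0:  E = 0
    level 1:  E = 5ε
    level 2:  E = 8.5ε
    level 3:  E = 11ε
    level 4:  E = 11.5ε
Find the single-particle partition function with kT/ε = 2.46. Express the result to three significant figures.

Eᵢ/kT = 0, 2.0325, 3.4553, 4.4715, 4.6748.
Z = Σ e^(−Eᵢ/kT) = e^(−0) + e^(−2.0325) + e^(−3.4553) + e^(−4.4715) + e^(−4.6748) = 1.0000 + 0.13101 + 0.031578 + 0.011430 + 0.0093274 = 1.1833.

Z = 1.18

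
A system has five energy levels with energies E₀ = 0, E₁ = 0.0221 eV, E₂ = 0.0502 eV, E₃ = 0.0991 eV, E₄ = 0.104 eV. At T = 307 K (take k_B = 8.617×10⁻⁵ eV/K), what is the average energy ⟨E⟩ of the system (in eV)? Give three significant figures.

0.0132 eV

k_BT = 8.617×10⁻⁵ × 307 K = 0.026454 eV.
Eᵢ/kT = 0, 0.83541, 1.8976, 3.7461, 3.9314.
Z = Σ e^(−Eᵢ/kT) = e^(−0) + e^(−0.83541) + e^(−1.8976) + e^(−3.7461) + e^(−3.9314) = 1.0000 + 0.43370 + 0.14993 + 0.023610 + 0.019616 = 1.6269.
⟨E⟩ = Σ Eᵢ e^(−Eᵢ/kT) / Z = (0·1.0000 + 0.0221·0.43370 + 0.0502·0.14993 + 0.0991·0.023610 + 0.104·0.019616) / 1.6269 = 0.0132 eV.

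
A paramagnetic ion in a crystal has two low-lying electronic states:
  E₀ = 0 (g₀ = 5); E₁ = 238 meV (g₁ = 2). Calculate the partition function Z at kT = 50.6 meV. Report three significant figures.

Eᵢ/kT = 0, 4.7036.
Z = Σ gᵢe^(−Eᵢ/kT) = 5·e^(−0) + 2·e^(−4.7036) = 5.0000 + 0.018125 = 5.0181.

Z = 5.02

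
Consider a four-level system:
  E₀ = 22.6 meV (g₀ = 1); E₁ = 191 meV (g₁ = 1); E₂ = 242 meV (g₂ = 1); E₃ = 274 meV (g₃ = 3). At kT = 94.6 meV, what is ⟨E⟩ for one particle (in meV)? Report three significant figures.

Eᵢ/kT = 0.23890, 2.0190, 2.5581, 2.8964.
Z = Σ gᵢe^(−Eᵢ/kT) = 1·e^(−0.23890) + 1·e^(−2.0190) + 1·e^(−2.5581) + 3·e^(−2.8964) = 0.78749 + 0.13279 + 0.077452 + 0.16566 = 1.1634.
⟨E⟩ = Σ Eᵢ gᵢe^(−Eᵢ/kT) / Z = (22.6·0.78749 + 191·0.13279 + 242·0.077452 + 274·0.16566) / 1.1634 = 92.2 meV.

92.2 meV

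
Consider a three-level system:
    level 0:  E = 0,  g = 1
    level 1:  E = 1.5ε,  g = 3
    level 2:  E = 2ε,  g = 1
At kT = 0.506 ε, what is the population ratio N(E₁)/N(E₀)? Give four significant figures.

0.1548

n₁/n₀ = (g₁/g₀) exp[−(E₁−E₀)/kT] = (3/1) × exp(−(1.5ε)/(0.506ε)) = (3/1) × exp(-2.96443) = 0.1548.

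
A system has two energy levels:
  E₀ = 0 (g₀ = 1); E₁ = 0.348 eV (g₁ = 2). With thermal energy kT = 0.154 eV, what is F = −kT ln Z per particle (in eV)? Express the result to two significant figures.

Eᵢ/kT = 0, 2.260.
Z = Σ gᵢe^(−Eᵢ/kT) = 1·e^(−0) + 2·e^(−2.260) = 1.000 + 0.2087 = 1.209.
F = −kT ln Z = −0.154 × ln(1.209) = −0.154 × 0.1898 = -0.029 eV.

-0.029 eV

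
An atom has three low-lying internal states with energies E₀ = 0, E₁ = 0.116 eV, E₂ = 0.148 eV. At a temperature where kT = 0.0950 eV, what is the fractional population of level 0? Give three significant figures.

Eᵢ/kT = 0, 1.2211, 1.5579.
Z = Σ e^(−Eᵢ/kT) = e^(−0) + e^(−1.2211) + e^(−1.5579) = 1.0000 + 0.29491 + 0.21058 = 1.5055.
P₀ = e^(−E₀/kT) / Z = 1.0000/1.5055 = 0.664.

0.664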